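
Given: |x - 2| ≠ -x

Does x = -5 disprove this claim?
Substitute x = -5 into the relation:
x = -5: LHS = |(-5) - 2| = |-7| = 7, RHS = -(-5) = 5; 7 ≠ 5 — holds

The relation holds at x = -5, so it is not a counterexample.

Answer: No, x = -5 is not a counterexample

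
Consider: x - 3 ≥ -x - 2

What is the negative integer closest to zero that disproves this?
Testing negative integers from -1 downward:
x = -1: LHS = (-1) - 3 = -4, RHS = -(-1) - 2 = -1; -4 ≥ -1 — FAILS  ← closest negative counterexample to 0

Answer: x = -1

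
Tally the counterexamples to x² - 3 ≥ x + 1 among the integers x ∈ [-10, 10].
Counterexamples in [-10, 10]: {-1, 0, 1, 2}.

Counting them gives 4 values.

Answer: 4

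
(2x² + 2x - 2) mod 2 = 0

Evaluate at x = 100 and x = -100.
x = 100: LHS = (2·100² + 2·100 - 2) mod 2 = 20198 mod 2 = 0; 0 = 0 — holds
x = -100: LHS = (2·(-100)² + 2·(-100) - 2) mod 2 = 19798 mod 2 = 0; 0 = 0 — holds

Answer: Yes, holds for both x = 100 and x = -100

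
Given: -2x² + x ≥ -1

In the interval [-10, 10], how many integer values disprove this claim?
Counterexamples in [-10, 10]: {-10, -9, -8, -7, -6, -5, -4, -3, -2, -1, 2, 3, 4, 5, 6, 7, 8, 9, 10}.

Counting them gives 19 values.

Answer: 19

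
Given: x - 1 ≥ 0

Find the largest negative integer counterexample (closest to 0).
Testing negative integers from -1 downward:
x = -1: LHS = (-1) - 1 = -2; -2 ≥ 0 — FAILS  ← closest negative counterexample to 0

Answer: x = -1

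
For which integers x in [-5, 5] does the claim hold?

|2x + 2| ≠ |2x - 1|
Track d = LHS − RHS over the integers in [-5, 5]. Equality would need d = 0, but d changes sign only between consecutive integers, jumping over 0:
x = -1: LHS = |2·(-1) + 2| = |0| = 0, RHS = |2·(-1) - 1| = |-3| = 3; 0 ≠ 3 — holds  (d = -3)
x = 0: LHS = |2·0 + 2| = |2| = 2, RHS = |2·0 - 1| = |-1| = 1; 2 ≠ 1 — holds  (d = 1)
Away from these crossings d keeps a constant sign, and checking every integer in [-5, 5] confirms d ≠ 0 throughout. Hence the two sides are never equal, so the relation holds for every integer in [-5, 5].

Answer: All integers in [-5, 5]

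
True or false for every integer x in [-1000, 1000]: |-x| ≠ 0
The claim fails at x = 0:
x = 0: LHS = |-0| = |0| = 0; 0 ≠ 0 — FAILS

Because a single integer refutes it, the statement is false.

Answer: False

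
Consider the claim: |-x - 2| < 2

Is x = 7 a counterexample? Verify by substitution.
Substitute x = 7 into the relation:
x = 7: LHS = |-7 - 2| = |-9| = 9; 9 < 2 — FAILS

Since the claim fails at x = 7, this value is a counterexample.

Answer: Yes, x = 7 is a counterexample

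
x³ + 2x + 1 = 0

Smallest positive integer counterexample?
Testing positive integers:
x = 1: LHS = 1³ + 2·1 + 1 = 4; 4 = 0 — FAILS  ← smallest positive counterexample

Answer: x = 1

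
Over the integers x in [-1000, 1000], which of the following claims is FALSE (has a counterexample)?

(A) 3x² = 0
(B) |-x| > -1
(A) x = 1: LHS = 3·1² = 3; 3 = 0 — FAILS

(B) An absolute value is never negative, so the left side is ≥ 0 for every x, while the right side is -1. Tightest case in [-1000, 1000] is x = 0:
x = 0: LHS = |-0| = |0| = 0; 0 > -1 — holds
Hence LHS − RHS is never zero or negative, i.e. LHS > RHS throughout, so the relation holds for every integer in [-1000, 1000].

Only (A) has a counterexample.

Answer: A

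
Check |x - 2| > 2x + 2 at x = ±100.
x = 100: LHS = |100 - 2| = |98| = 98, RHS = 2·100 + 2 = 202; 98 > 202 — FAILS
x = -100: LHS = |(-100) - 2| = |-102| = 102, RHS = 2·(-100) + 2 = -198; 102 > -198 — holds

Answer: Partially: fails for x = 100, holds for x = -100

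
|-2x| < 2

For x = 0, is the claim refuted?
Substitute x = 0 into the relation:
x = 0: LHS = |-2·0| = |0| = 0; 0 < 2 — holds

The claim holds here, so x = 0 is not a counterexample. (A counterexample exists elsewhere, e.g. x = 1.)

Answer: No, x = 0 is not a counterexample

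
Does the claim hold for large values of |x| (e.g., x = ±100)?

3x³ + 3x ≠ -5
x = 100: LHS = 3·100³ + 3·100 = 3000300; 3000300 ≠ -5 — holds
x = -100: LHS = 3·(-100)³ + 3·(-100) = -3000300; -3000300 ≠ -5 — holds

Answer: Yes, holds for both x = 100 and x = -100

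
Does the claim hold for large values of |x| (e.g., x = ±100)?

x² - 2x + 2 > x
x = 100: LHS = 100² - 2·100 + 2 = 9802; 9802 > 100 — holds
x = -100: LHS = (-100)² - 2·(-100) + 2 = 10202; 10202 > -100 — holds

Answer: Yes, holds for both x = 100 and x = -100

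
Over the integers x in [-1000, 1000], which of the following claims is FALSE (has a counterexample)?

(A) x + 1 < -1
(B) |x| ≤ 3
(A) x = 0: LHS = 0 + 1 = 1; 1 < -1 — FAILS
(B) x = 4: LHS = |4| = 4; 4 ≤ 3 — FAILS

Answer: Both A and B are false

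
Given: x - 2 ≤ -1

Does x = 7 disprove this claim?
Substitute x = 7 into the relation:
x = 7: LHS = 7 - 2 = 5; 5 ≤ -1 — FAILS

Since the claim fails at x = 7, this value is a counterexample.

Answer: Yes, x = 7 is a counterexample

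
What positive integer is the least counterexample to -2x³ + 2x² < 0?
Testing positive integers:
x = 1: LHS = -2·1³ + 2·1² = 0; 0 < 0 — FAILS  ← smallest positive counterexample

Answer: x = 1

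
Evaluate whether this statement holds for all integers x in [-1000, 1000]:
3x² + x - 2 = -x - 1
The claim fails at x = 0:
x = 0: LHS = 3·0² + 0 - 2 = -2, RHS = -0 - 1 = -1; -2 = -1 — FAILS

Because a single integer refutes it, the statement is false.

Answer: False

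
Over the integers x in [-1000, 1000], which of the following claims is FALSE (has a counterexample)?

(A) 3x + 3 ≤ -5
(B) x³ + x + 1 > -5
(A) x = 0: LHS = 3·0 + 3 = 3; 3 ≤ -5 — FAILS
(B) x = -2: LHS = (-2)³ + (-2) + 1 = -9; -9 > -5 — FAILS

Answer: Both A and B are false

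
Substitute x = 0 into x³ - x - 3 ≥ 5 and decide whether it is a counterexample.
Substitute x = 0 into the relation:
x = 0: LHS = 0³ - 0 - 3 = -3; -3 ≥ 5 — FAILS

Since the claim fails at x = 0, this value is a counterexample.

Answer: Yes, x = 0 is a counterexample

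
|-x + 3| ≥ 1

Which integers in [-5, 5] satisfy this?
Holds for: {-5, -4, -3, -2, -1, 0, 1, 2, 4, 5}
Fails for: {3}

Answer: {-5, -4, -3, -2, -1, 0, 1, 2, 4, 5}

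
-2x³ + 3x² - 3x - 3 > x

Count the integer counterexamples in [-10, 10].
Counterexamples in [-10, 10]: {0, 1, 2, 3, 4, 5, 6, 7, 8, 9, 10}.

Counting them gives 11 values.

Answer: 11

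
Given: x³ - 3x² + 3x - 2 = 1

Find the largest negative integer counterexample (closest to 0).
Testing negative integers from -1 downward:
x = -1: LHS = (-1)³ - 3·(-1)² + 3·(-1) - 2 = -9; -9 = 1 — FAILS  ← closest negative counterexample to 0

Answer: x = -1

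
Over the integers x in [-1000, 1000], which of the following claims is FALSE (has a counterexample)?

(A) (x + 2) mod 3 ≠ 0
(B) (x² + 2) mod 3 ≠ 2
(A) x = 1: LHS = (1 + 2) mod 3 = 3 mod 3 = 0; 0 ≠ 0 — FAILS
(B) x = 0: LHS = (0² + 2) mod 3 = 2 mod 3 = 2; 2 ≠ 2 — FAILS

Answer: Both A and B are false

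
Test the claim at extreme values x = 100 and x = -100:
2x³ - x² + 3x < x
x = 100: LHS = 2·100³ - 100² + 3·100 = 1990300; 1990300 < 100 — FAILS
x = -100: LHS = 2·(-100)³ - (-100)² + 3·(-100) = -2010300; -2010300 < -100 — holds

Answer: Partially: fails for x = 100, holds for x = -100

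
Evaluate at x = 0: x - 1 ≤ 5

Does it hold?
x = 0: LHS = 0 - 1 = -1; -1 ≤ 5 — holds

The relation is satisfied at x = 0.

Answer: Yes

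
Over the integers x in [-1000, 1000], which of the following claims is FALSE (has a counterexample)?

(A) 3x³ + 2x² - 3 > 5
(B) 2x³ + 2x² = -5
(A) x = 0: LHS = 3·0³ + 2·0² - 3 = -3; -3 > 5 — FAILS
(B) x = 0: LHS = 2·0³ + 2·0² = 0; 0 = -5 — FAILS

Answer: Both A and B are false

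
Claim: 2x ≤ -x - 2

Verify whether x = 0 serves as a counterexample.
Substitute x = 0 into the relation:
x = 0: LHS = 2·0 = 0, RHS = -0 - 2 = -2; 0 ≤ -2 — FAILS

Since the claim fails at x = 0, this value is a counterexample.

Answer: Yes, x = 0 is a counterexample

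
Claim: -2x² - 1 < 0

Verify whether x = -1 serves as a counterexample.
Substitute x = -1 into the relation:
x = -1: LHS = -2·(-1)² - 1 = -3; -3 < 0 — holds

The relation holds at x = -1, so it is not a counterexample.

Answer: No, x = -1 is not a counterexample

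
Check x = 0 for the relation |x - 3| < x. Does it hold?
x = 0: LHS = |0 - 3| = |-3| = 3; 3 < 0 — FAILS

The relation fails at x = 0, so x = 0 is a counterexample.

Answer: No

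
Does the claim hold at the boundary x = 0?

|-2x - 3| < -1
x = 0: LHS = |-2·0 - 3| = |-3| = 3; 3 < -1 — FAILS

The relation fails at x = 0, so x = 0 is a counterexample.

Answer: No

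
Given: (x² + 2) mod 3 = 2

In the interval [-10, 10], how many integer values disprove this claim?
Counterexamples in [-10, 10]: {-10, -8, -7, -5, -4, -2, -1, 1, 2, 4, 5, 7, 8, 10}.

Counting them gives 14 values.

Answer: 14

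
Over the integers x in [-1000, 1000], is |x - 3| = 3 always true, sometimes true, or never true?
Holds at x = 0: LHS = |0 - 3| = |-3| = 3; 3 = 3 — holds
Fails at x = 1: LHS = |1 - 3| = |-2| = 2; 2 = 3 — FAILS
It is satisfied by some integers in the range but not all.

Answer: Sometimes true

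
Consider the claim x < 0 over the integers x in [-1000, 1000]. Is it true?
The claim fails at x = 0:
x = 0: 0 < 0 — FAILS

Because a single integer refutes it, the statement is false.

Answer: False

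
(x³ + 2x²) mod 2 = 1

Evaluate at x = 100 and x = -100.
x = 100: LHS = (100³ + 2·100²) mod 2 = 1020000 mod 2 = 0; 0 = 1 — FAILS
x = -100: LHS = ((-100)³ + 2·(-100)²) mod 2 = (-980000) mod 2 = 0; 0 = 1 — FAILS

Answer: No, fails for both x = 100 and x = -100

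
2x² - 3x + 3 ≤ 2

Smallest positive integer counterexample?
Testing positive integers:
x = 1: LHS = 2·1² - 3·1 + 3 = 2; 2 ≤ 2 — holds
x = 2: LHS = 2·2² - 3·2 + 3 = 5; 5 ≤ 2 — FAILS  ← smallest positive counterexample

Answer: x = 2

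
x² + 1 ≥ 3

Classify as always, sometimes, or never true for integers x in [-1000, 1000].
Holds at x = 2: LHS = 2² + 1 = 5; 5 ≥ 3 — holds
Fails at x = 0: LHS = 0² + 1 = 1; 1 ≥ 3 — FAILS
It is satisfied by some integers in the range but not all.

Answer: Sometimes true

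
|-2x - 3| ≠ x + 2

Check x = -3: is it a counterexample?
Substitute x = -3 into the relation:
x = -3: LHS = |-2·(-3) - 3| = |3| = 3, RHS = (-3) + 2 = -1; 3 ≠ -1 — holds

The claim holds here, so x = -3 is not a counterexample. (A counterexample exists elsewhere, e.g. x = -1.)

Answer: No, x = -3 is not a counterexample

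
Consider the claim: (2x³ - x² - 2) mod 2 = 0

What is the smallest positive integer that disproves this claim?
Testing positive integers:
x = 1: LHS = (2·1³ - 1² - 2) mod 2 = (-1) mod 2 = 1; 1 = 0 — FAILS  ← smallest positive counterexample

Answer: x = 1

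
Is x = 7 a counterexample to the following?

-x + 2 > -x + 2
Substitute x = 7 into the relation:
x = 7: LHS = -7 + 2 = -5, RHS = -7 + 2 = -5; -5 > -5 — FAILS

Since the claim fails at x = 7, this value is a counterexample.

Answer: Yes, x = 7 is a counterexample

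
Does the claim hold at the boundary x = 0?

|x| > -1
x = 0: LHS = |0| = 0; 0 > -1 — holds

The relation is satisfied at x = 0.

Answer: Yes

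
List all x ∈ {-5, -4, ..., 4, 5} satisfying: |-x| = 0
Holds for: {0}
Fails for: {-5, -4, -3, -2, -1, 1, 2, 3, 4, 5}

Answer: {0}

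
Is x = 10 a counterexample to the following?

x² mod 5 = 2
Substitute x = 10 into the relation:
x = 10: LHS = (10²) mod 5 = 100 mod 5 = 0; 0 = 2 — FAILS

Since the claim fails at x = 10, this value is a counterexample.

Answer: Yes, x = 10 is a counterexample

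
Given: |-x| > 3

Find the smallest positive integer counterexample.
Testing positive integers:
x = 1: LHS = |-1| = 1; 1 > 3 — FAILS  ← smallest positive counterexample

Answer: x = 1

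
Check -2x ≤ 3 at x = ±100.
x = 100: LHS = -2·100 = -200; -200 ≤ 3 — holds
x = -100: LHS = -2·(-100) = 200; 200 ≤ 3 — FAILS

Answer: Partially: holds for x = 100, fails for x = -100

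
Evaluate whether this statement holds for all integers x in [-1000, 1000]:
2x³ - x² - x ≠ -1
Track d = LHS − RHS over the integers in [-1000, 1000]. Equality would need d = 0, but d changes sign only between consecutive integers, jumping over 0:
x = -1: LHS = 2·(-1)³ - (-1)² - (-1) = -2; -2 ≠ -1 — holds  (d = -1)
x = 0: LHS = 2·0³ - 0² - 0 = 0; 0 ≠ -1 — holds  (d = 1)
Away from these crossings d keeps a constant sign, and checking every integer in [-1000, 1000] confirms d ≠ 0 throughout. Hence the two sides are never equal, so the relation holds for every integer in [-1000, 1000].

No counterexample exists.

Answer: True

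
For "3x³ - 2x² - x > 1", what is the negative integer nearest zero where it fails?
Testing negative integers from -1 downward:
x = -1: LHS = 3·(-1)³ - 2·(-1)² - (-1) = -4; -4 > 1 — FAILS  ← closest negative counterexample to 0

Answer: x = -1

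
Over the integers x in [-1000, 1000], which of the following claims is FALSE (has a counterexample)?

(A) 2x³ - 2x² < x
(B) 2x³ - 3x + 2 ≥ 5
(A) x = 0: LHS = 2·0³ - 2·0² = 0; 0 < 0 — FAILS
(B) x = 0: LHS = 2·0³ - 3·0 + 2 = 2; 2 ≥ 5 — FAILS

Answer: Both A and B are false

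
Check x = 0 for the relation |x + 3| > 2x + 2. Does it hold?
x = 0: LHS = |0 + 3| = |3| = 3, RHS = 2·0 + 2 = 2; 3 > 2 — holds

The relation is satisfied at x = 0.

Answer: Yes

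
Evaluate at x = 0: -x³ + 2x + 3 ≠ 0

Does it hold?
x = 0: LHS = -0³ + 2·0 + 3 = 3; 3 ≠ 0 — holds

The relation is satisfied at x = 0.

Answer: Yes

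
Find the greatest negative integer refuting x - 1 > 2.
Testing negative integers from -1 downward:
x = -1: LHS = (-1) - 1 = -2; -2 > 2 — FAILS  ← closest negative counterexample to 0

Answer: x = -1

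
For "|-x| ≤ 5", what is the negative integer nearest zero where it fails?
Testing negative integers from -1 downward:
x = -1: LHS = |-(-1)| = |1| = 1; 1 ≤ 5 — holds
x = -2: LHS = |-(-2)| = |2| = 2; 2 ≤ 5 — holds
x = -3: LHS = |-(-3)| = |3| = 3; 3 ≤ 5 — holds
x = -4: LHS = |-(-4)| = |4| = 4; 4 ≤ 5 — holds
x = -5: LHS = |-(-5)| = |5| = 5; 5 ≤ 5 — holds
x = -6: LHS = |-(-6)| = |6| = 6; 6 ≤ 5 — FAILS  ← closest negative counterexample to 0

Answer: x = -6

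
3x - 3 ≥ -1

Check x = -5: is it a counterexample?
Substitute x = -5 into the relation:
x = -5: LHS = 3·(-5) - 3 = -18; -18 ≥ -1 — FAILS

Since the claim fails at x = -5, this value is a counterexample.

Answer: Yes, x = -5 is a counterexample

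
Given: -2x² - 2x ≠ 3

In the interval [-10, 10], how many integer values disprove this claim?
Over all integers in [-10, 10], LHS − RHS is always negative; it is closest to 0 at x = 0, where it equals -3:
x = 0: LHS = -2·0² - 2·0 = 0; 0 ≠ 3 — holds
At the ends of the range:
x = -10: LHS = -2·(-10)² - 2·(-10) = -180; -180 ≠ 3 — holds
x = 10: LHS = -2·10² - 2·10 = -220; -220 ≠ 3 — holds
Hence LHS − RHS is never 0, i.e. the two sides are never equal, so the relation holds for every integer in [-10, 10].

No counterexample appears in that range.

Answer: 0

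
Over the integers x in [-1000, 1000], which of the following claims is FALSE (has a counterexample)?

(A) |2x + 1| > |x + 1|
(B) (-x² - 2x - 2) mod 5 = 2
(A) x = 0: LHS = |2·0 + 1| = |1| = 1, RHS = |0 + 1| = |1| = 1; 1 > 1 — FAILS
(B) x = 0: LHS = (-0² - 2·0 - 2) mod 5 = (-2) mod 5 = 3; 3 = 2 — FAILS

Answer: Both A and B are false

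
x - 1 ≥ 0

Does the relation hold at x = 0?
x = 0: LHS = 0 - 1 = -1; -1 ≥ 0 — FAILS

The relation fails at x = 0, so x = 0 is a counterexample.

Answer: No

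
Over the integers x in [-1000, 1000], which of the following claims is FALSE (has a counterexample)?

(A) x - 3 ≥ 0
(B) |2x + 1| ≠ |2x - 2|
(A) x = 0: LHS = 0 - 3 = -3; -3 ≥ 0 — FAILS

(B) Track d = LHS − RHS over the integers in [-1000, 1000]. Equality would need d = 0, but d changes sign only between consecutive integers, jumping over 0:
x = 0: LHS = |2·0 + 1| = |1| = 1, RHS = |2·0 - 2| = |-2| = 2; 1 ≠ 2 — holds  (d = -1)
x = 1: LHS = |2·1 + 1| = |3| = 3, RHS = |2·1 - 2| = |0| = 0; 3 ≠ 0 — holds  (d = 3)
Away from these crossings d keeps a constant sign, and checking every integer in [-1000, 1000] confirms d ≠ 0 throughout. Hence the two sides are never equal, so the relation holds for every integer in [-1000, 1000].

Only (A) has a counterexample.

Answer: A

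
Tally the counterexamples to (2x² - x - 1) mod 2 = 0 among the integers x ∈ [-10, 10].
Counterexamples in [-10, 10]: {-10, -8, -6, -4, -2, 0, 2, 4, 6, 8, 10}.

Counting them gives 11 values.

Answer: 11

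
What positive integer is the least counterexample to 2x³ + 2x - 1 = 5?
Testing positive integers:
x = 1: LHS = 2·1³ + 2·1 - 1 = 3; 3 = 5 — FAILS  ← smallest positive counterexample

Answer: x = 1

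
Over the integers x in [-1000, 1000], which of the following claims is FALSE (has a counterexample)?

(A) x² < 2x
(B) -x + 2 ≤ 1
(A) x = 0: LHS = 0² = 0, RHS = 2·0 = 0; 0 < 0 — FAILS
(B) x = 0: LHS = -0 + 2 = 2; 2 ≤ 1 — FAILS

Answer: Both A and B are false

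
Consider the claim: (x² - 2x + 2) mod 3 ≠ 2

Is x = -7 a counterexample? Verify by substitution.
Substitute x = -7 into the relation:
x = -7: LHS = ((-7)² - 2·(-7) + 2) mod 3 = 65 mod 3 = 2; 2 ≠ 2 — FAILS

Since the claim fails at x = -7, this value is a counterexample.

Answer: Yes, x = -7 is a counterexample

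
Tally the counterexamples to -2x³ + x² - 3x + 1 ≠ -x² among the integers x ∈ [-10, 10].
Track d = LHS − RHS over the integers in [-10, 10]. Equality would need d = 0, but d changes sign only between consecutive integers, jumping over 0:
x = 0: LHS = -2·0³ + 0² - 3·0 + 1 = 1, RHS = -0² = 0; 1 ≠ 0 — holds  (d = 1)
x = 1: LHS = -2·1³ + 1² - 3·1 + 1 = -3, RHS = -1² = -1; -3 ≠ -1 — holds  (d = -2)
Away from these crossings d keeps a constant sign, and checking every integer in [-10, 10] confirms d ≠ 0 throughout. Hence the two sides are never equal, so the relation holds for every integer in [-10, 10].

No counterexample appears in that range.

Answer: 0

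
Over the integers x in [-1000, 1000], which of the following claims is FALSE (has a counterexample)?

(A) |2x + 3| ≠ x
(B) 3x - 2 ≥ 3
(A) Over all integers in [-1000, 1000], LHS − RHS is always positive; it is smallest at x = -1, where it equals 2:
x = -1: LHS = |2·(-1) + 3| = |1| = 1; 1 ≠ -1 — holds
At the ends of the range:
x = -1000: LHS = |2·(-1000) + 3| = |-1997| = 1997; 1997 ≠ -1000 — holds
x = 1000: LHS = |2·1000 + 3| = |2003| = 2003; 2003 ≠ 1000 — holds
Hence LHS − RHS is never 0, i.e. the two sides are never equal, so the relation holds for every integer in [-1000, 1000].

(B) x = 0: LHS = 3·0 - 2 = -2; -2 ≥ 3 — FAILS

Only (B) has a counterexample.

Answer: B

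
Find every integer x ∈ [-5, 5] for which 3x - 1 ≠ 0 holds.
Track d = LHS − RHS over the integers in [-5, 5]. Equality would need d = 0, but d changes sign only between consecutive integers, jumping over 0:
x = 0: LHS = 3·0 - 1 = -1; -1 ≠ 0 — holds  (d = -1)
x = 1: LHS = 3·1 - 1 = 2; 2 ≠ 0 — holds  (d = 2)
Away from these crossings d keeps a constant sign, and checking every integer in [-5, 5] confirms d ≠ 0 throughout. Hence the two sides are never equal, so the relation holds for every integer in [-5, 5].

Answer: All integers in [-5, 5]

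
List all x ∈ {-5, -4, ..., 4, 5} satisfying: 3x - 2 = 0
Track d = LHS − RHS over the integers in [-5, 5]. Equality would need d = 0, but d changes sign only between consecutive integers, jumping over 0:
x = 0: LHS = 3·0 - 2 = -2; -2 = 0 — FAILS  (d = -2)
x = 1: LHS = 3·1 - 2 = 1; 1 = 0 — FAILS  (d = 1)
Away from these crossings d keeps a constant sign, and checking every integer in [-5, 5] confirms d ≠ 0 throughout. Hence the two sides are never equal, so the claimed relation (=) fails for every integer in [-5, 5].

Answer: None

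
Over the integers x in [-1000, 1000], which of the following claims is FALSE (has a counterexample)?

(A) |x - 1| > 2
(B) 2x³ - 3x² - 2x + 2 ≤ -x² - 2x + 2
(A) x = 0: LHS = |0 - 1| = |-1| = 1; 1 > 2 — FAILS
(B) x = 2: LHS = 2·2³ - 3·2² - 2·2 + 2 = 2, RHS = -2² - 2·2 + 2 = -6; 2 ≤ -6 — FAILS

Answer: Both A and B are false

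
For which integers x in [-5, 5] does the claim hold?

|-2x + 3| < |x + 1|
Holds for: {1, 2, 3}
Fails for: {-5, -4, -3, -2, -1, 0, 4, 5}

Answer: {1, 2, 3}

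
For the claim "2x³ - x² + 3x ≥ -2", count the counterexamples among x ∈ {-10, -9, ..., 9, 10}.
Counterexamples in [-10, 10]: {-10, -9, -8, -7, -6, -5, -4, -3, -2, -1}.

Counting them gives 10 values.

Answer: 10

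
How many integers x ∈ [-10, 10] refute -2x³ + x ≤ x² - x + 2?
Counterexamples in [-10, 10]: {-10, -9, -8, -7, -6, -5, -4, -3, -2}.

Counting them gives 9 values.

Answer: 9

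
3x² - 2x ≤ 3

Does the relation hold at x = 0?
x = 0: LHS = 3·0² - 2·0 = 0; 0 ≤ 3 — holds

The relation is satisfied at x = 0.

Answer: Yes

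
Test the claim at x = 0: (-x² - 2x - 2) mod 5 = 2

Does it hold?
x = 0: LHS = (-0² - 2·0 - 2) mod 5 = (-2) mod 5 = 3; 3 = 2 — FAILS

The relation fails at x = 0, so x = 0 is a counterexample.

Answer: No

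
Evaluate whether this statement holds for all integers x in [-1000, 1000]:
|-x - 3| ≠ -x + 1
The claim fails at x = -1:
x = -1: LHS = |-(-1) - 3| = |-2| = 2, RHS = -(-1) + 1 = 2; 2 ≠ 2 — FAILS

Because a single integer refutes it, the statement is false.

Answer: False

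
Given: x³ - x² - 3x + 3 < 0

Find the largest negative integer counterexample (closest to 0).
Testing negative integers from -1 downward:
x = -1: LHS = (-1)³ - (-1)² - 3·(-1) + 3 = 4; 4 < 0 — FAILS  ← closest negative counterexample to 0

Answer: x = -1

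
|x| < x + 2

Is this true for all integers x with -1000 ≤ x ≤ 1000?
The claim fails at x = -1:
x = -1: LHS = |-1| = 1, RHS = (-1) + 2 = 1; 1 < 1 — FAILS

Because a single integer refutes it, the statement is false.

Answer: False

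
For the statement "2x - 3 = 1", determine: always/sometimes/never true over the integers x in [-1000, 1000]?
Holds at x = 2: LHS = 2·2 - 3 = 1; 1 = 1 — holds
Fails at x = 0: LHS = 2·0 - 3 = -3; -3 = 1 — FAILS
It is satisfied by some integers in the range but not all.

Answer: Sometimes true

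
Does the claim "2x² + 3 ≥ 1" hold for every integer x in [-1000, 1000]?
Over all integers in [-1000, 1000], LHS − RHS is smallest at x = 0, where it equals 2:
x = 0: LHS = 2·0² + 3 = 3; 3 ≥ 1 — holds
At the ends of the range:
x = -1000: LHS = 2·(-1000)² + 3 = 2000003; 2000003 ≥ 1 — holds
x = 1000: LHS = 2·1000² + 3 = 2000003; 2000003 ≥ 1 — holds
Hence LHS − RHS is never negative, i.e. LHS ≥ RHS throughout, so the relation holds for every integer in [-1000, 1000].

No counterexample exists.

Answer: True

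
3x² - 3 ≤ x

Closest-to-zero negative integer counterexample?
Testing negative integers from -1 downward:
x = -1: LHS = 3·(-1)² - 3 = 0; 0 ≤ -1 — FAILS  ← closest negative counterexample to 0

Answer: x = -1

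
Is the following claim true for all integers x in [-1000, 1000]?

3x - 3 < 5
The claim fails at x = 3:
x = 3: LHS = 3·3 - 3 = 6; 6 < 5 — FAILS

Because a single integer refutes it, the statement is false.

Answer: False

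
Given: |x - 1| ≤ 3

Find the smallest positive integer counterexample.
Testing positive integers:
x = 1: LHS = |1 - 1| = |0| = 0; 0 ≤ 3 — holds
x = 2: LHS = |2 - 1| = |1| = 1; 1 ≤ 3 — holds
x = 3: LHS = |3 - 1| = |2| = 2; 2 ≤ 3 — holds
x = 4: LHS = |4 - 1| = |3| = 3; 3 ≤ 3 — holds
x = 5: LHS = |5 - 1| = |4| = 4; 4 ≤ 3 — FAILS  ← smallest positive counterexample

Answer: x = 5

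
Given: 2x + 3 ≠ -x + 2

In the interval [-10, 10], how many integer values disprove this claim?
Track d = LHS − RHS over the integers in [-10, 10]. Equality would need d = 0, but d changes sign only between consecutive integers, jumping over 0:
x = -1: LHS = 2·(-1) + 3 = 1, RHS = -(-1) + 2 = 3; 1 ≠ 3 — holds  (d = -2)
x = 0: LHS = 2·0 + 3 = 3, RHS = -0 + 2 = 2; 3 ≠ 2 — holds  (d = 1)
Away from these crossings d keeps a constant sign, and checking every integer in [-10, 10] confirms d ≠ 0 throughout. Hence the two sides are never equal, so the relation holds for every integer in [-10, 10].

No counterexample appears in that range.

Answer: 0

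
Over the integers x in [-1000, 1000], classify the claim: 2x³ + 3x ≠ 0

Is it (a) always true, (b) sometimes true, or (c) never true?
Holds at x = 1: LHS = 2·1³ + 3·1 = 5; 5 ≠ 0 — holds
Fails at x = 0: LHS = 2·0³ + 3·0 = 0; 0 ≠ 0 — FAILS
It is satisfied by some integers in the range but not all.

Answer: Sometimes true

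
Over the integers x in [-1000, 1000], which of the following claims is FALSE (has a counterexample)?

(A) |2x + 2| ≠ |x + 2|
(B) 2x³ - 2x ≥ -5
(A) x = 0: LHS = |2·0 + 2| = |2| = 2, RHS = |0 + 2| = |2| = 2; 2 ≠ 2 — FAILS
(B) x = -2: LHS = 2·(-2)³ - 2·(-2) = -12; -12 ≥ -5 — FAILS

Answer: Both A and B are false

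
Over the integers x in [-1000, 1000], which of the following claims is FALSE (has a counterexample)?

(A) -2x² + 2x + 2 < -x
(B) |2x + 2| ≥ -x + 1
(A) x = 0: LHS = -2·0² + 2·0 + 2 = 2, RHS = -0 = 0; 2 < 0 — FAILS
(B) x = -1: LHS = |2·(-1) + 2| = |0| = 0, RHS = -(-1) + 1 = 2; 0 ≥ 2 — FAILS

Answer: Both A and B are false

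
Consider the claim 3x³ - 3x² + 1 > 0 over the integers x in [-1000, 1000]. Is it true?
The claim fails at x = -1:
x = -1: LHS = 3·(-1)³ - 3·(-1)² + 1 = -5; -5 > 0 — FAILS

Because a single integer refutes it, the statement is false.

Answer: False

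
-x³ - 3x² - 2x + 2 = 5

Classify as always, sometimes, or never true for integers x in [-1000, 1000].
Track d = LHS − RHS over the integers in [-1000, 1000]. Equality would need d = 0, but d changes sign only between consecutive integers, jumping over 0:
x = -3: LHS = -(-3)³ - 3·(-3)² - 2·(-3) + 2 = 8; 8 = 5 — FAILS  (d = 3)
x = -2: LHS = -(-2)³ - 3·(-2)² - 2·(-2) + 2 = 2; 2 = 5 — FAILS  (d = -3)
Away from these crossings d keeps a constant sign, and checking every integer in [-1000, 1000] confirms d ≠ 0 throughout. Hence the two sides are never equal, so the claimed relation (=) fails for every integer in [-1000, 1000].

No integer in the range satisfies it.

Answer: Never true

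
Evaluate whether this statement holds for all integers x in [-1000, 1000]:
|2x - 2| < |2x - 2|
The claim fails at x = 0:
x = 0: LHS = |2·0 - 2| = |-2| = 2, RHS = |2·0 - 2| = |-2| = 2; 2 < 2 — FAILS

Because a single integer refutes it, the statement is false.

Answer: False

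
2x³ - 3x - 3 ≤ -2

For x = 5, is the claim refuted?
Substitute x = 5 into the relation:
x = 5: LHS = 2·5³ - 3·5 - 3 = 232; 232 ≤ -2 — FAILS

Since the claim fails at x = 5, this value is a counterexample.

Answer: Yes, x = 5 is a counterexample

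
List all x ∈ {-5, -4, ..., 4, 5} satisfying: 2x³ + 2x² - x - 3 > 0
Holds for: {2, 3, 4, 5}
Fails for: {-5, -4, -3, -2, -1, 0, 1}

Answer: {2, 3, 4, 5}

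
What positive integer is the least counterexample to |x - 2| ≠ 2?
Testing positive integers:
x = 1: LHS = |1 - 2| = |-1| = 1; 1 ≠ 2 — holds
x = 2: LHS = |2 - 2| = |0| = 0; 0 ≠ 2 — holds
x = 3: LHS = |3 - 2| = |1| = 1; 1 ≠ 2 — holds
x = 4: LHS = |4 - 2| = |2| = 2; 2 ≠ 2 — FAILS  ← smallest positive counterexample

Answer: x = 4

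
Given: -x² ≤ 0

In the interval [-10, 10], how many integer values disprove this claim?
Over all integers in [-10, 10], LHS − RHS is largest at x = 0, where it equals 0:
x = 0: LHS = -0² = 0; 0 ≤ 0 — holds
At the ends of the range:
x = -10: LHS = -(-10)² = -100; -100 ≤ 0 — holds
x = 10: LHS = -10² = -100; -100 ≤ 0 — holds
Hence LHS − RHS is never positive, i.e. LHS ≤ RHS throughout, so the relation holds for every integer in [-10, 10].

No counterexample appears in that range.

Answer: 0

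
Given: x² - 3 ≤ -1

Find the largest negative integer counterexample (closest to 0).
Testing negative integers from -1 downward:
x = -1: LHS = (-1)² - 3 = -2; -2 ≤ -1 — holds
x = -2: LHS = (-2)² - 3 = 1; 1 ≤ -1 — FAILS  ← closest negative counterexample to 0

Answer: x = -2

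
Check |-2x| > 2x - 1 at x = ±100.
x = 100: LHS = |-2·100| = |-200| = 200, RHS = 2·100 - 1 = 199; 200 > 199 — holds
x = -100: LHS = |-2·(-100)| = |200| = 200, RHS = 2·(-100) - 1 = -201; 200 > -201 — holds

Answer: Yes, holds for both x = 100 and x = -100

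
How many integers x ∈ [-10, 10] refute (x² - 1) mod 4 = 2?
Counterexamples in [-10, 10]: {-10, -9, -8, -7, -6, -5, -4, -3, -2, -1, 0, 1, 2, 3, 4, 5, 6, 7, 8, 9, 10}.

Counting them gives 21 values.

Answer: 21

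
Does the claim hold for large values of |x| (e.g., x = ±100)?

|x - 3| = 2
x = 100: LHS = |100 - 3| = |97| = 97; 97 = 2 — FAILS
x = -100: LHS = |(-100) - 3| = |-103| = 103; 103 = 2 — FAILS

Answer: No, fails for both x = 100 and x = -100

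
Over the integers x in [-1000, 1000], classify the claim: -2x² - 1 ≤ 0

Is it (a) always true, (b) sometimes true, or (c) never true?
Over all integers in [-1000, 1000], LHS − RHS is largest at x = 0, where it equals -1:
x = 0: LHS = -2·0² - 1 = -1; -1 ≤ 0 — holds
At the ends of the range:
x = -1000: LHS = -2·(-1000)² - 1 = -2000001; -2000001 ≤ 0 — holds
x = 1000: LHS = -2·1000² - 1 = -2000001; -2000001 ≤ 0 — holds
Hence LHS − RHS is never positive, i.e. LHS ≤ RHS throughout, so the relation holds for every integer in [-1000, 1000].

No counterexample exists.

Answer: Always true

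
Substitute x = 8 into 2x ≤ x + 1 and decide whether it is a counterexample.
Substitute x = 8 into the relation:
x = 8: LHS = 2·8 = 16, RHS = 8 + 1 = 9; 16 ≤ 9 — FAILS

Since the claim fails at x = 8, this value is a counterexample.

Answer: Yes, x = 8 is a counterexample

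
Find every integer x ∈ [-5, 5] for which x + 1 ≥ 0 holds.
Holds for: {-1, 0, 1, 2, 3, 4, 5}
Fails for: {-5, -4, -3, -2}

Answer: {-1, 0, 1, 2, 3, 4, 5}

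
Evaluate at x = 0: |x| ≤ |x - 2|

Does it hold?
x = 0: LHS = |0| = 0, RHS = |0 - 2| = |-2| = 2; 0 ≤ 2 — holds

The relation is satisfied at x = 0.

Answer: Yes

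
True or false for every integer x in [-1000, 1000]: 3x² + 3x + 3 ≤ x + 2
The claim fails at x = 0:
x = 0: LHS = 3·0² + 3·0 + 3 = 3, RHS = 0 + 2 = 2; 3 ≤ 2 — FAILS

Because a single integer refutes it, the statement is false.

Answer: False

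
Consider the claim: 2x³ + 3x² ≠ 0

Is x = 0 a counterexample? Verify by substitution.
Substitute x = 0 into the relation:
x = 0: LHS = 2·0³ + 3·0² = 0; 0 ≠ 0 — FAILS

Since the claim fails at x = 0, this value is a counterexample.

Answer: Yes, x = 0 is a counterexample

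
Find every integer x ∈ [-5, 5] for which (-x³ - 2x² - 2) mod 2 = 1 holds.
Holds for: {-5, -3, -1, 1, 3, 5}
Fails for: {-4, -2, 0, 2, 4}

Answer: {-5, -3, -1, 1, 3, 5}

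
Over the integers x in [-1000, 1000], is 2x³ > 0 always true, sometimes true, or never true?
Holds at x = 1: LHS = 2·1³ = 2; 2 > 0 — holds
Fails at x = 0: LHS = 2·0³ = 0; 0 > 0 — FAILS
It is satisfied by some integers in the range but not all.

Answer: Sometimes true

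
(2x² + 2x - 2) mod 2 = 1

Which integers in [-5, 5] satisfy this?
For a polynomial with integer coefficients, its value mod 2 depends only on x mod 2, so it suffices to check one representative of each residue class, x = 0, 1:
x = 0: LHS = (2·0² + 2·0 - 2) mod 2 = (-2) mod 2 = 0; 0 = 1 — FAILS
x = 1: LHS = (2·1² + 2·1 - 2) mod 2 = 2 mod 2 = 0; 0 = 1 — FAILS
The relation fails in every residue class, so the claimed relation (=) fails for every integer in [-5, 5].

Answer: None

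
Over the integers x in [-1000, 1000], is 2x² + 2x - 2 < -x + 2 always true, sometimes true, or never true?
Holds at x = 0: LHS = 2·0² + 2·0 - 2 = -2, RHS = -0 + 2 = 2; -2 < 2 — holds
Fails at x = 1: LHS = 2·1² + 2·1 - 2 = 2, RHS = -1 + 2 = 1; 2 < 1 — FAILS
It is satisfied by some integers in the range but not all.

Answer: Sometimes true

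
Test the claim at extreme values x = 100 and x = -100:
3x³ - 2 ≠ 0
x = 100: LHS = 3·100³ - 2 = 2999998; 2999998 ≠ 0 — holds
x = -100: LHS = 3·(-100)³ - 2 = -3000002; -3000002 ≠ 0 — holds

Answer: Yes, holds for both x = 100 and x = -100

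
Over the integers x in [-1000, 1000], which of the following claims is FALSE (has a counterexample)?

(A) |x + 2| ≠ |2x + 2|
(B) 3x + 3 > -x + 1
(A) x = 0: LHS = |0 + 2| = |2| = 2, RHS = |2·0 + 2| = |2| = 2; 2 ≠ 2 — FAILS
(B) x = -1: LHS = 3·(-1) + 3 = 0, RHS = -(-1) + 1 = 2; 0 > 2 — FAILS

Answer: Both A and B are false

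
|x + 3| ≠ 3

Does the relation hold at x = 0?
x = 0: LHS = |0 + 3| = |3| = 3; 3 ≠ 3 — FAILS

The relation fails at x = 0, so x = 0 is a counterexample.

Answer: No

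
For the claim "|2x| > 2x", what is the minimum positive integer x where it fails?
Testing positive integers:
x = 1: LHS = |2·1| = |2| = 2, RHS = 2·1 = 2; 2 > 2 — FAILS  ← smallest positive counterexample

Answer: x = 1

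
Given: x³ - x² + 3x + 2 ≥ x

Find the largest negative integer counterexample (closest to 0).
Testing negative integers from -1 downward:
x = -1: LHS = (-1)³ - (-1)² + 3·(-1) + 2 = -3; -3 ≥ -1 — FAILS  ← closest negative counterexample to 0

Answer: x = -1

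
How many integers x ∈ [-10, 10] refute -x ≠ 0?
Counterexamples in [-10, 10]: {0}.

Counting them gives 1 values.

Answer: 1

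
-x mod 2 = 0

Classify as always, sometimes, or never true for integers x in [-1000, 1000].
Holds at x = 0: LHS = (-0) mod 2 = 0 mod 2 = 0; 0 = 0 — holds
Fails at x = 1: LHS = (-1) mod 2 = 1; 1 = 0 — FAILS
It is satisfied by some integers in the range but not all.

Answer: Sometimes true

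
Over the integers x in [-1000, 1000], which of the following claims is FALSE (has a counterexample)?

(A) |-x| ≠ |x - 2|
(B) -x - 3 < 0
(A) x = 1: LHS = |-1| = 1, RHS = |1 - 2| = |-1| = 1; 1 ≠ 1 — FAILS
(B) x = -3: LHS = -(-3) - 3 = 0; 0 < 0 — FAILS

Answer: Both A and B are false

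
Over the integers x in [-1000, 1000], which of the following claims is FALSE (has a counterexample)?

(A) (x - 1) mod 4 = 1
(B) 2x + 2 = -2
(A) x = 0: LHS = (0 - 1) mod 4 = (-1) mod 4 = 3; 3 = 1 — FAILS
(B) x = 0: LHS = 2·0 + 2 = 2; 2 = -2 — FAILS

Answer: Both A and B are false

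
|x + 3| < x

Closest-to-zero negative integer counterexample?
Testing negative integers from -1 downward:
x = -1: LHS = |(-1) + 3| = |2| = 2; 2 < -1 — FAILS  ← closest negative counterexample to 0

Answer: x = -1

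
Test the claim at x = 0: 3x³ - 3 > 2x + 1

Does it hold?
x = 0: LHS = 3·0³ - 3 = -3, RHS = 2·0 + 1 = 1; -3 > 1 — FAILS

The relation fails at x = 0, so x = 0 is a counterexample.

Answer: No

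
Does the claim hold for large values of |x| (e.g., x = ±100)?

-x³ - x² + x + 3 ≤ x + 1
x = 100: LHS = -100³ - 100² + 100 + 3 = -1009897, RHS = 100 + 1 = 101; -1009897 ≤ 101 — holds
x = -100: LHS = -(-100)³ - (-100)² + (-100) + 3 = 989903, RHS = (-100) + 1 = -99; 989903 ≤ -99 — FAILS

Answer: Partially: holds for x = 100, fails for x = -100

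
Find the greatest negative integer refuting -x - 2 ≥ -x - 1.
Testing negative integers from -1 downward:
x = -1: LHS = -(-1) - 2 = -1, RHS = -(-1) - 1 = 0; -1 ≥ 0 — FAILS  ← closest negative counterexample to 0

Answer: x = -1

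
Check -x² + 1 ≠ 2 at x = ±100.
x = 100: LHS = -100² + 1 = -9999; -9999 ≠ 2 — holds
x = -100: LHS = -(-100)² + 1 = -9999; -9999 ≠ 2 — holds

Answer: Yes, holds for both x = 100 and x = -100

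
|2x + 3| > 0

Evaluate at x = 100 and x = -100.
x = 100: LHS = |2·100 + 3| = |203| = 203; 203 > 0 — holds
x = -100: LHS = |2·(-100) + 3| = |-197| = 197; 197 > 0 — holds

Answer: Yes, holds for both x = 100 and x = -100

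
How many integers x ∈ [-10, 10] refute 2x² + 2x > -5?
Over all integers in [-10, 10], LHS − RHS is smallest at x = 0, where it equals 5:
x = 0: LHS = 2·0² + 2·0 = 0; 0 > -5 — holds
At the ends of the range:
x = -10: LHS = 2·(-10)² + 2·(-10) = 180; 180 > -5 — holds
x = 10: LHS = 2·10² + 2·10 = 220; 220 > -5 — holds
Hence LHS − RHS is never zero or negative, i.e. LHS > RHS throughout, so the relation holds for every integer in [-10, 10].

No counterexample appears in that range.

Answer: 0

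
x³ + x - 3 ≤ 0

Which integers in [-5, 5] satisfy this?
Holds for: {-5, -4, -3, -2, -1, 0, 1}
Fails for: {2, 3, 4, 5}

Answer: {-5, -4, -3, -2, -1, 0, 1}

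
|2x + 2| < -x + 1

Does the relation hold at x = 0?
x = 0: LHS = |2·0 + 2| = |2| = 2, RHS = -0 + 1 = 1; 2 < 1 — FAILS

The relation fails at x = 0, so x = 0 is a counterexample.

Answer: No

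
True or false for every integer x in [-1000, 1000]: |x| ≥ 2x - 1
The claim fails at x = 2:
x = 2: LHS = |2| = 2, RHS = 2·2 - 1 = 3; 2 ≥ 3 — FAILS

Because a single integer refutes it, the statement is false.

Answer: False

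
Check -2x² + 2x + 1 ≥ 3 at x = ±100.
x = 100: LHS = -2·100² + 2·100 + 1 = -19799; -19799 ≥ 3 — FAILS
x = -100: LHS = -2·(-100)² + 2·(-100) + 1 = -20199; -20199 ≥ 3 — FAILS

Answer: No, fails for both x = 100 and x = -100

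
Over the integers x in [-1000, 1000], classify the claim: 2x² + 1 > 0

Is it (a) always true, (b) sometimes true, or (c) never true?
Over all integers in [-1000, 1000], LHS − RHS is smallest at x = 0, where it equals 1:
x = 0: LHS = 2·0² + 1 = 1; 1 > 0 — holds
At the ends of the range:
x = -1000: LHS = 2·(-1000)² + 1 = 2000001; 2000001 > 0 — holds
x = 1000: LHS = 2·1000² + 1 = 2000001; 2000001 > 0 — holds
Hence LHS − RHS is never zero or negative, i.e. LHS > RHS throughout, so the relation holds for every integer in [-1000, 1000].

No counterexample exists.

Answer: Always true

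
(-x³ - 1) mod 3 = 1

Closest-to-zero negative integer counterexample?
Testing negative integers from -1 downward:
x = -1: LHS = (-(-1)³ - 1) mod 3 = 0 mod 3 = 0; 0 = 1 — FAILS  ← closest negative counterexample to 0

Answer: x = -1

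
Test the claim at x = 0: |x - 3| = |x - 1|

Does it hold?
x = 0: LHS = |0 - 3| = |-3| = 3, RHS = |0 - 1| = |-1| = 1; 3 = 1 — FAILS

The relation fails at x = 0, so x = 0 is a counterexample.

Answer: No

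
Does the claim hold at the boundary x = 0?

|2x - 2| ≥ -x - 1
x = 0: LHS = |2·0 - 2| = |-2| = 2, RHS = -0 - 1 = -1; 2 ≥ -1 — holds

The relation is satisfied at x = 0.

Answer: Yes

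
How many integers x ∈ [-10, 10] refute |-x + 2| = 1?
Counterexamples in [-10, 10]: {-10, -9, -8, -7, -6, -5, -4, -3, -2, -1, 0, 2, 4, 5, 6, 7, 8, 9, 10}.

Counting them gives 19 values.

Answer: 19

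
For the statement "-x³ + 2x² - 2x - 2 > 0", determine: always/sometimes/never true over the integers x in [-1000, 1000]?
Holds at x = -1: LHS = -(-1)³ + 2·(-1)² - 2·(-1) - 2 = 3; 3 > 0 — holds
Fails at x = 0: LHS = -0³ + 2·0² - 2·0 - 2 = -2; -2 > 0 — FAILS
It is satisfied by some integers in the range but not all.

Answer: Sometimes true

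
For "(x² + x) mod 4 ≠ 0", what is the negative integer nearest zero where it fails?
Testing negative integers from -1 downward:
x = -1: LHS = ((-1)² + (-1)) mod 4 = 0 mod 4 = 0; 0 ≠ 0 — FAILS  ← closest negative counterexample to 0

Answer: x = -1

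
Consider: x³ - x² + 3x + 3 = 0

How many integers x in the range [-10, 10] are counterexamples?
Counterexamples in [-10, 10]: {-10, -9, -8, -7, -6, -5, -4, -3, -2, -1, 0, 1, 2, 3, 4, 5, 6, 7, 8, 9, 10}.

Counting them gives 21 values.

Answer: 21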